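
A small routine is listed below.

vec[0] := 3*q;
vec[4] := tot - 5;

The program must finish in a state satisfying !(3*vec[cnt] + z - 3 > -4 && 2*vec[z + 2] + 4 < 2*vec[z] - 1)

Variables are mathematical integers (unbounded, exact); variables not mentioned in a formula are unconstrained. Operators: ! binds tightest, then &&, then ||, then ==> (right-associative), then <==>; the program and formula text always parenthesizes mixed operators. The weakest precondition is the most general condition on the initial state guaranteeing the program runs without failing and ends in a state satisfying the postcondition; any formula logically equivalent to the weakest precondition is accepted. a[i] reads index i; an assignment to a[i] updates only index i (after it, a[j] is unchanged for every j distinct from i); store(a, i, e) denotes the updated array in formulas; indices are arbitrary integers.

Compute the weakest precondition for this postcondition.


Working backward. After the program, the postcondition !(3*vec[cnt] + z - 3 > -4 && 2*vec[z + 2] + 4 < 2*vec[z] - 1) must hold; in canonical form it is !(3*vec[cnt] + z > -1 && 2*vec[z + 2] < 2*vec[z] - 5).
Before vec[4] := tot - 5: !(3*store(vec, 4, tot - 5)[cnt] + z > -1 && 2*store(vec, 4, tot - 5)[z + 2] < 2*store(vec, 4, tot - 5)[z] - 5)
Before vec[0] := 3*q: !(3*store(store(vec, 0, 3*q), 4, tot - 5)[cnt] + z > -1 && 2*store(store(vec, 0, 3*q), 4, tot - 5)[z + 2] < 2*store(store(vec, 0, 3*q), 4, tot - 5)[z] - 5)
Answer: WP = !(3*store(store(vec, 0, 3*q), 4, tot - 5)[cnt] + z > -1 && 2*store(store(vec, 0, 3*q), 4, tot - 5)[z + 2] < 2*store(store(vec, 0, 3*q), 4, tot - 5)[z] - 5)


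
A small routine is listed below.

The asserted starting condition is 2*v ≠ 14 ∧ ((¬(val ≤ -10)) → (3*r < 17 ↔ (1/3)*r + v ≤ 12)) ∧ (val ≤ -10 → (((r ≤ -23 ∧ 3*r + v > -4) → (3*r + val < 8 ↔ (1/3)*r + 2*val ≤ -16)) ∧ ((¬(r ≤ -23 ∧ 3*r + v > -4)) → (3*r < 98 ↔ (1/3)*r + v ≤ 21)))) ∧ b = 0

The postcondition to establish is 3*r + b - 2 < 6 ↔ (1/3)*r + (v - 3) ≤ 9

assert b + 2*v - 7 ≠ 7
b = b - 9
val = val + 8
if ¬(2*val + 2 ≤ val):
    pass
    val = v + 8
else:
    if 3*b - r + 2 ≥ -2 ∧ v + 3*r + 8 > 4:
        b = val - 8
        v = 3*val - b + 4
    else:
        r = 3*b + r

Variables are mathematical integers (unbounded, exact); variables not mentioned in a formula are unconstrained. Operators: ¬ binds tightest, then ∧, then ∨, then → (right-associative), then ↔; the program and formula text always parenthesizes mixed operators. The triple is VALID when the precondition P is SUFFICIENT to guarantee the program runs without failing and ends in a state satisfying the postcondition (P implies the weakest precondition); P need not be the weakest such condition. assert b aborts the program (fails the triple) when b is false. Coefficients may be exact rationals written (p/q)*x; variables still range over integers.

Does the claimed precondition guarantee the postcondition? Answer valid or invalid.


Working backward. After the program, the postcondition 3*r + b - 2 < 6 ↔ (1/3)*r + (v - 3) ≤ 9 must hold; in canonical form it is b + 3*r < 8 ↔ (1/3)*r + v ≤ 12.
Then branch requires b + 3*r < 8 ↔ (1/3)*r + v ≤ 12; else branch requires ((3*b ≥ r - 4 ∧ 3*r + v > -4) → (3*r + val < 16 ↔ (1/3)*r + 2*val ≤ 0)) ∧ ((¬(3*b ≥ r - 4 ∧ 3*r + v > -4)) → (10*b + 3*r < 8 ↔ b + (1/3)*r + v ≤ 12)).
Before the if: ((¬(val ≤ -2)) → (b + 3*r < 8 ↔ (1/3)*r + v ≤ 12)) ∧ (val ≤ -2 → (((3*b ≥ r - 4 ∧ 3*r + v > -4) → (3*r + val < 16 ↔ (1/3)*r + 2*val ≤ 0)) ∧ ((¬(3*b ≥ r - 4 ∧ 3*r + v > -4)) → (10*b + 3*r < 8 ↔ b + (1/3)*r + v ≤ 12))))
Before val := val + 8: ((¬(val ≤ -10)) → (b + 3*r < 8 ↔ (1/3)*r + v ≤ 12)) ∧ (val ≤ -10 → (((3*b ≥ r - 4 ∧ 3*r + v > -4) → (3*r + val < 8 ↔ (1/3)*r + 2*val ≤ -16)) ∧ ((¬(3*b ≥ r - 4 ∧ 3*r + v > -4)) → (10*b + 3*r < 8 ↔ b + (1/3)*r + v ≤ 12))))
Before b := b - 9: ((¬(val ≤ -10)) → (b + 3*r < 17 ↔ (1/3)*r + v ≤ 12)) ∧ (val ≤ -10 → (((3*b ≥ r + 23 ∧ 3*r + v > -4) → (3*r + val < 8 ↔ (1/3)*r + 2*val ≤ -16)) ∧ ((¬(3*b ≥ r + 23 ∧ 3*r + v > -4)) → (10*b + 3*r < 98 ↔ b + (1/3)*r + v ≤ 21))))
Before assert b + 2*v - 7 ≠ 7: b + 2*v ≠ 14 ∧ ((¬(val ≤ -10)) → (b + 3*r < 17 ↔ (1/3)*r + v ≤ 12)) ∧ (val ≤ -10 → (((3*b ≥ r + 23 ∧ 3*r + v > -4) → (3*r + val < 8 ↔ (1/3)*r + 2*val ≤ -16)) ∧ ((¬(3*b ≥ r + 23 ∧ 3*r + v > -4)) → (10*b + 3*r < 98 ↔ b + (1/3)*r + v ≤ 21))))
The weakest precondition is b + 2*v ≠ 14 ∧ ((¬(val ≤ -10)) → (b + 3*r < 17 ↔ (1/3)*r + v ≤ 12)) ∧ (val ≤ -10 → (((3*b ≥ r + 23 ∧ 3*r + v > -4) → (3*r + val < 8 ↔ (1/3)*r + 2*val ≤ -16)) ∧ ((¬(3*b ≥ r + 23 ∧ 3*r + v > -4)) → (10*b + 3*r < 98 ↔ b + (1/3)*r + v ≤ 21)))).
Check whether 2*v ≠ 14 ∧ ((¬(val ≤ -10)) → (3*r < 17 ↔ (1/3)*r + v ≤ 12)) ∧ (val ≤ -10 → (((r ≤ -23 ∧ 3*r + v > -4) → (3*r + val < 8 ↔ (1/3)*r + 2*val ≤ -16)) ∧ ((¬(r ≤ -23 ∧ 3*r + v > -4)) → (3*r < 98 ↔ (1/3)*r + v ≤ 21)))) ∧ b = 0 implies it.
Every state satisfying the precondition satisfies the weakest precondition: the implication holds.
Answer: valid


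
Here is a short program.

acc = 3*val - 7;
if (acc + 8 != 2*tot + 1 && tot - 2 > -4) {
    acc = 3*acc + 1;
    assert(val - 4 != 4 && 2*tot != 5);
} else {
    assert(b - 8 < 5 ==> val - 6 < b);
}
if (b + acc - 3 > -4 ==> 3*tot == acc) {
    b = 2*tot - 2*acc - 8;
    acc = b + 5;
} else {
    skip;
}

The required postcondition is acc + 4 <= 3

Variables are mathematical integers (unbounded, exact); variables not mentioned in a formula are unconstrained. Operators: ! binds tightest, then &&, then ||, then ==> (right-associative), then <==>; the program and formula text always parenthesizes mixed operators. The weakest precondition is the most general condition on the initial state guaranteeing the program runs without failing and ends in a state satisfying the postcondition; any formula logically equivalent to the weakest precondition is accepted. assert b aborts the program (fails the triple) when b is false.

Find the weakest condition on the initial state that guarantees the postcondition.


Working backward. After the program, the postcondition acc + 4 <= 3 must hold; in canonical form it is acc <= -1.
Then branch requires 2*tot <= 2*acc + 2; else branch requires acc <= -1.
Before the if: ((acc + b > -1 ==> 3*tot == acc) ==> 2*tot <= 2*acc + 2) && ((!(acc + b > -1 ==> 3*tot == acc)) ==> acc <= -1)
Then branch requires val != 8 && 2*tot != 5 && ((3*acc + b > -2 ==> 3*tot == 3*acc + 1) ==> 2*tot <= 6*acc + 4) && ((!(3*acc + b > -2 ==> 3*tot == 3*acc + 1)) ==> 3*acc <= -2); else branch requires (b < 13 ==> val < b + 6) && ((acc + b > -1 ==> 3*tot == acc) ==> 2*tot <= 2*acc + 2) && ((!(acc + b > -1 ==> 3*tot == acc)) ==> acc <= -1).
Before the if: ((acc != 2*tot - 7 && tot > -2) ==> (val != 8 && 2*tot != 5 && ((3*acc + b > -2 ==> 3*tot == 3*acc + 1) ==> 2*tot <= 6*acc + 4) && ((!(3*acc + b > -2 ==> 3*tot == 3*acc + 1)) ==> 3*acc <= -2))) && ((!(acc != 2*tot - 7 && tot > -2)) ==> ((b < 13 ==> val < b + 6) && ((acc + b > -1 ==> 3*tot == acc) ==> 2*tot <= 2*acc + 2) && ((!(acc + b > -1 ==> 3*tot == acc)) ==> acc <= -1)))
Before acc := 3*val - 7: ((3*val != 2*tot && tot > -2) ==> (val != 8 && 2*tot != 5 && ((b + 9*val > 19 ==> 3*tot == 9*val - 20) ==> 2*tot <= 18*val - 38) && ((!(b + 9*val > 19 ==> 3*tot == 9*val - 20)) ==> 9*val <= 19))) && ((!(3*val != 2*tot && tot > -2)) ==> ((b < 13 ==> val < b + 6) && ((b + 3*val > 6 ==> 3*tot == 3*val - 7) ==> 2*tot <= 6*val - 12) && ((!(b + 3*val > 6 ==> 3*tot == 3*val - 7)) ==> 3*val <= 6)))
Answer: WP = ((3*val != 2*tot && tot > -2) ==> (val != 8 && 2*tot != 5 && ((b + 9*val > 19 ==> 3*tot == 9*val - 20) ==> 2*tot <= 18*val - 38) && ((!(b + 9*val > 19 ==> 3*tot == 9*val - 20)) ==> 9*val <= 19))) && ((!(3*val != 2*tot && tot > -2)) ==> ((b < 13 ==> val < b + 6) && ((b + 3*val > 6 ==> 3*tot == 3*val - 7) ==> 2*tot <= 6*val - 12) && ((!(b + 3*val > 6 ==> 3*tot == 3*val - 7)) ==> 3*val <= 6)))


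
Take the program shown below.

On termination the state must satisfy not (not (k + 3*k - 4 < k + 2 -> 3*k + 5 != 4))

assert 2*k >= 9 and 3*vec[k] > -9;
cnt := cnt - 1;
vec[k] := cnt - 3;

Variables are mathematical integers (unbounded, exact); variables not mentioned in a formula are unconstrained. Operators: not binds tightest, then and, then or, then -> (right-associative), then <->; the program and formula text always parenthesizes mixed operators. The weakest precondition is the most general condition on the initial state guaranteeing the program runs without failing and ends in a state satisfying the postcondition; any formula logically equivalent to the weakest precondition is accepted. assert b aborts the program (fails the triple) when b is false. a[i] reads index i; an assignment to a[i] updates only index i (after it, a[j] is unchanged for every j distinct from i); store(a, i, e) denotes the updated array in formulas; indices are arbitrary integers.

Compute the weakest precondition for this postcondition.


Working backward. After the program, the postcondition not (not (k + 3*k - 4 < k + 2 -> 3*k + 5 != 4)) must hold; in canonical form it is 3*k < 6 -> 3*k != -1.
Before vec[k] := cnt - 3: 3*k < 6 -> 3*k != -1
Before cnt := cnt - 1: 3*k < 6 -> 3*k != -1
Before assert 2*k >= 9 and 3*vec[k] > -9: 2*k >= 9 and 3*vec[k] > -9 and (3*k < 6 -> 3*k != -1)
Answer: WP = 2*k >= 9 and 3*vec[k] > -9 and (3*k < 6 -> 3*k != -1)


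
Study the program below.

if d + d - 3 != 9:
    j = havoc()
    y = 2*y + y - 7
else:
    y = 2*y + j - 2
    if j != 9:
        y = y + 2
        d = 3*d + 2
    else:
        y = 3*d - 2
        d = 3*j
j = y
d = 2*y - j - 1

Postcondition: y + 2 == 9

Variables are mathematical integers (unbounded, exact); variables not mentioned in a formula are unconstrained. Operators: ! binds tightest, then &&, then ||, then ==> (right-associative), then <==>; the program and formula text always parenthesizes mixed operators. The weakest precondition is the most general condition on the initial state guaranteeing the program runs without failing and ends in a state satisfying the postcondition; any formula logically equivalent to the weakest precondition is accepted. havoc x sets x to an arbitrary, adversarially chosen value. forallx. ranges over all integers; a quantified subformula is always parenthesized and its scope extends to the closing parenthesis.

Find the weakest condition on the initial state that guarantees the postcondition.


Working backward. After the program, the postcondition y + 2 == 9 must hold; in canonical form it is y == 7.
Before d := 2*y - j - 1: y == 7
Before j := y: y == 7
Then branch requires 3*y == 14; else branch requires (j != 9 ==> j + 2*y == 7) && ((!(j != 9)) ==> 3*d == 9).
Before the if: (2*d != 12 ==> 3*y == 14) && ((!(2*d != 12)) ==> ((j != 9 ==> j + 2*y == 7) && ((!(j != 9)) ==> 3*d == 9)))
Answer: WP = (2*d != 12 ==> 3*y == 14) && ((!(2*d != 12)) ==> ((j != 9 ==> j + 2*y == 7) && ((!(j != 9)) ==> 3*d == 9)))


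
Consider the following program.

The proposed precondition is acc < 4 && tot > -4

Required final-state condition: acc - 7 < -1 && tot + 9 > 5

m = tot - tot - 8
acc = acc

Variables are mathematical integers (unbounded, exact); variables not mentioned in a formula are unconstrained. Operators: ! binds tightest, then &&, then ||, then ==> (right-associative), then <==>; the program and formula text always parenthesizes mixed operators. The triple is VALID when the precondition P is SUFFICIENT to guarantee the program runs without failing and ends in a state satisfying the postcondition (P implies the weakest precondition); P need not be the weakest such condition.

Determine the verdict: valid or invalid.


Working backward. After the program, the postcondition acc - 7 < -1 && tot + 9 > 5 must hold; in canonical form it is acc < 6 && tot > -4.
Before acc := acc: acc < 6 && tot > -4
Before m := tot - tot - 8: acc < 6 && tot > -4
The weakest precondition is acc < 6 && tot > -4.
Check whether acc < 4 && tot > -4 implies it.
Every state satisfying the precondition satisfies the weakest precondition: the implication holds.
Answer: valid


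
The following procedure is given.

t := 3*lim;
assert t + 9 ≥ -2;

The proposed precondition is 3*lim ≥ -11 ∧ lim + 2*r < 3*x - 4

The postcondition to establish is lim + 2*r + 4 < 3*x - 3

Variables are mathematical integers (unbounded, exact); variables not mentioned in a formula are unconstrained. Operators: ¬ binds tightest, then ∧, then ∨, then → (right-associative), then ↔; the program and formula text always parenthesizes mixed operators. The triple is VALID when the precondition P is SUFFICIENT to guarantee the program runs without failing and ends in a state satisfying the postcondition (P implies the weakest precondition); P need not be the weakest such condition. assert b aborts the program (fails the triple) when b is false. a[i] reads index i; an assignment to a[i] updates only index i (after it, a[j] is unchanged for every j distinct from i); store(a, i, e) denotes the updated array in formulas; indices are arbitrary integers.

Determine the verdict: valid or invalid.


Working backward. After the program, the postcondition lim + 2*r + 4 < 3*x - 3 must hold; in canonical form it is lim + 2*r < 3*x - 7.
Before assert t + 9 ≥ -2: t ≥ -11 ∧ lim + 2*r < 3*x - 7
Before t := 3*lim: 3*lim ≥ -11 ∧ lim + 2*r < 3*x - 7
The weakest precondition is 3*lim ≥ -11 ∧ lim + 2*r < 3*x - 7.
Check whether 3*lim ≥ -11 ∧ lim + 2*r < 3*x - 4 implies it.
Countermodel: at the initial state lim = -3, r = -1, x = 0, the precondition holds but the weakest precondition fails.
Answer: invalid


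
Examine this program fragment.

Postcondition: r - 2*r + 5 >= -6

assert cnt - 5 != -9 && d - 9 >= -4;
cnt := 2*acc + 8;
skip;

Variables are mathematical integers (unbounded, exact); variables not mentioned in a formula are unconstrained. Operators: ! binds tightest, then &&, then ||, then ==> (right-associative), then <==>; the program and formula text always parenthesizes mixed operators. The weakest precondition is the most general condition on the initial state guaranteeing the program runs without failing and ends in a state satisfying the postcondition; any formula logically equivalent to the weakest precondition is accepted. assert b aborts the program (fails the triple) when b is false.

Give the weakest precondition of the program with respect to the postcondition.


Working backward. After the program, the postcondition r - 2*r + 5 >= -6 must hold; in canonical form it is r <= 11.
Before skip: r <= 11
Before cnt := 2*acc + 8: r <= 11
Before assert cnt - 5 != -9 && d - 9 >= -4: cnt != -4 && d >= 5 && r <= 11
Answer: WP = cnt != -4 && d >= 5 && r <= 11


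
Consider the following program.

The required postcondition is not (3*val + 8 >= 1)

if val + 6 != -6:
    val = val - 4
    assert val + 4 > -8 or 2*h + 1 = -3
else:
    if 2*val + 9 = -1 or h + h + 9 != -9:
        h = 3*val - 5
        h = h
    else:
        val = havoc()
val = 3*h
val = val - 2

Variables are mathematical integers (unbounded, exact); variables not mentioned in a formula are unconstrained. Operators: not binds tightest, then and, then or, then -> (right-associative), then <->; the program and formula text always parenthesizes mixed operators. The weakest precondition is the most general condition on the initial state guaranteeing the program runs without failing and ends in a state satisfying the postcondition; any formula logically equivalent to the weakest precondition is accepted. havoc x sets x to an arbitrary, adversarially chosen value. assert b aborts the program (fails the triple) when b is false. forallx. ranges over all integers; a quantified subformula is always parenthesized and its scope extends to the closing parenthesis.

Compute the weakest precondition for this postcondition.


Working backward. After the program, the postcondition not (3*val + 8 >= 1) must hold; in canonical form it is not (3*val >= -7).
Before val := val - 2: not (3*val >= -1)
Before val := 3*h: not (9*h >= -1)
Then branch requires (val > -8 or 2*h = -4) and (not (9*h >= -1)); else branch requires ((2*val = -10 or 2*h != -18) -> (not (27*val >= 44))) and ((not (2*val = -10 or 2*h != -18)) -> (not (9*h >= -1))).
Before the if: (val != -12 -> ((val > -8 or 2*h = -4) and (not (9*h >= -1)))) and ((not (val != -12)) -> (((2*val = -10 or 2*h != -18) -> (not (27*val >= 44))) and ((not (2*val = -10 or 2*h != -18)) -> (not (9*h >= -1)))))
Answer: WP = (val != -12 -> ((val > -8 or 2*h = -4) and (not (9*h >= -1)))) and ((not (val != -12)) -> (((2*val = -10 or 2*h != -18) -> (not (27*val >= 44))) and ((not (2*val = -10 or 2*h != -18)) -> (not (9*h >= -1)))))


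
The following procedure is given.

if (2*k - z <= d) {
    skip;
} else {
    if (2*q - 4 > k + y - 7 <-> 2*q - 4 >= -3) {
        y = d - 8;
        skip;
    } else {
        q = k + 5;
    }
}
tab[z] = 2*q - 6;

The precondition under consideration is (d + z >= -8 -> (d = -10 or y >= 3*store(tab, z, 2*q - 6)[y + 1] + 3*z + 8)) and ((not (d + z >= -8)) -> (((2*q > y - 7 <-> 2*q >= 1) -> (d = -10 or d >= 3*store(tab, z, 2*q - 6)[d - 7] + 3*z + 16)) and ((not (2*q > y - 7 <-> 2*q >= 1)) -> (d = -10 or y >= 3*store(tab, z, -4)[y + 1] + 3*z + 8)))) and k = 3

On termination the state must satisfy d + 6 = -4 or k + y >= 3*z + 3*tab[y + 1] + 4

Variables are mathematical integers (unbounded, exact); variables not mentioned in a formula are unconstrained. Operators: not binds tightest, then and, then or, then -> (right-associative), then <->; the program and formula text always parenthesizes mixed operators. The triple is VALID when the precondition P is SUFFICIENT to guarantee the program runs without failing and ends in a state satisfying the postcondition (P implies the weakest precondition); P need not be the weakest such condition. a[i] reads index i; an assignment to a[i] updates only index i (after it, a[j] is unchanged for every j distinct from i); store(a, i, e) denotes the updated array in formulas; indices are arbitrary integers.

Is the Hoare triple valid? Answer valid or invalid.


Working backward. After the program, the postcondition d + 6 = -4 or k + y >= 3*z + 3*tab[y + 1] + 4 must hold; in canonical form it is d = -10 or k + y >= 3*tab[y + 1] + 3*z + 4.
Before tab[z] := 2*q - 6: d = -10 or k + y >= 3*store(tab, z, 2*q - 6)[y + 1] + 3*z + 4
Then branch requires d = -10 or k + y >= 3*store(tab, z, 2*q - 6)[y + 1] + 3*z + 4; else branch requires ((2*q > k + y - 3 <-> 2*q >= 1) -> (d = -10 or d + k >= 3*store(tab, z, 2*q - 6)[d - 7] + 3*z + 12)) and ((not (2*q > k + y - 3 <-> 2*q >= 1)) -> (d = -10 or k + y >= 3*store(tab, z, 2*k + 4)[y + 1] + 3*z + 4)).
Before the if: (2*k <= d + z -> (d = -10 or k + y >= 3*store(tab, z, 2*q - 6)[y + 1] + 3*z + 4)) and ((not (2*k <= d + z)) -> (((2*q > k + y - 3 <-> 2*q >= 1) -> (d = -10 or d + k >= 3*store(tab, z, 2*q - 6)[d - 7] + 3*z + 12)) and ((not (2*q > k + y - 3 <-> 2*q >= 1)) -> (d = -10 or k + y >= 3*store(tab, z, 2*k + 4)[y + 1] + 3*z + 4))))
The weakest precondition is (2*k <= d + z -> (d = -10 or k + y >= 3*store(tab, z, 2*q - 6)[y + 1] + 3*z + 4)) and ((not (2*k <= d + z)) -> (((2*q > k + y - 3 <-> 2*q >= 1) -> (d = -10 or d + k >= 3*store(tab, z, 2*q - 6)[d - 7] + 3*z + 12)) and ((not (2*q > k + y - 3 <-> 2*q >= 1)) -> (d = -10 or k + y >= 3*store(tab, z, 2*k + 4)[y + 1] + 3*z + 4)))).
Check whether (d + z >= -8 -> (d = -10 or y >= 3*store(tab, z, 2*q - 6)[y + 1] + 3*z + 8)) and ((not (d + z >= -8)) -> (((2*q > y - 7 <-> 2*q >= 1) -> (d = -10 or d >= 3*store(tab, z, 2*q - 6)[d - 7] + 3*z + 16)) and ((not (2*q > y - 7 <-> 2*q >= 1)) -> (d = -10 or y >= 3*store(tab, z, -4)[y + 1] + 3*z + 8)))) and k = 3 implies it.
Countermodel: at the initial state d = -2, k = 3, q = 0, tab = {[-9] = 5, [-8] = 4, [3] = 6, elsewhere 4}, y = 2, z = -8, the precondition holds but the weakest precondition fails.
Answer: invalid


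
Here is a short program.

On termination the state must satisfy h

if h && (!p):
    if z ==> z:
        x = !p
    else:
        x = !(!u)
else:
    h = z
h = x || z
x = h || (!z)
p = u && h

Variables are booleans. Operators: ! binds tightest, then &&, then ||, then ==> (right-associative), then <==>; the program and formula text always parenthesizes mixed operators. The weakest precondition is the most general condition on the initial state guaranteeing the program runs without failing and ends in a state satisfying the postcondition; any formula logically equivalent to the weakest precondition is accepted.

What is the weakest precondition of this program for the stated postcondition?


Working backward. After the program, h must hold.
Before p := u && h: h
Before x := h || (!z): h
Before h := x || z: x || z
Then branch requires (!p) || z; else branch requires x || z.
Before the if: ((h && (!p)) ==> ((!p) || z)) && ((!(h && (!p))) ==> (x || z))
Answer: WP = ((h && (!p)) ==> ((!p) || z)) && ((!(h && (!p))) ==> (x || z))


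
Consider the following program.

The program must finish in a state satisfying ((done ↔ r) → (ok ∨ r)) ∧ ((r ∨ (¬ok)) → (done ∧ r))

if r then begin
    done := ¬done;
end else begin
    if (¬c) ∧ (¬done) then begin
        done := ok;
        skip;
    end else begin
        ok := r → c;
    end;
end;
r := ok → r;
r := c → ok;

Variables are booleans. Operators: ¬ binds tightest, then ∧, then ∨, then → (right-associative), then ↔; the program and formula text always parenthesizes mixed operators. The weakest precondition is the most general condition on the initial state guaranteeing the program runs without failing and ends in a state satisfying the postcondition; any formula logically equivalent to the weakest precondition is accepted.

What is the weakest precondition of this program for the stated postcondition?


Working backward. After the program, ((done ↔ r) → (ok ∨ r)) ∧ ((r ∨ (¬ok)) → (done ∧ r)) must hold.
Before r := c → ok: ((done ↔ (c → ok)) → (ok ∨ (c → ok))) ∧ (((c → ok) ∨ (¬ok)) → (done ∧ (c → ok)))
Before r := ok → r: ((done ↔ (c → ok)) → (ok ∨ (c → ok))) ∧ (((c → ok) ∨ (¬ok)) → (done ∧ (c → ok)))
Then branch requires (((¬done) ↔ (c → ok)) → (ok ∨ (c → ok))) ∧ (((c → ok) ∨ (¬ok)) → ((¬done) ∧ (c → ok))); else branch requires (((¬c) ∧ (¬done)) → (((ok ↔ (c → ok)) → (ok ∨ (c → ok))) ∧ (((c → ok) ∨ (¬ok)) → (ok ∧ (c → ok))))) ∧ ((¬((¬c) ∧ (¬done))) → (((done ↔ (c → (r → c))) → ((r → c) ∨ (c → (r → c)))) ∧ (((c → (r → c)) ∨ (¬(r → c))) → (done ∧ (c → (r → c)))))).
Before the if: (r → ((((¬done) ↔ (c → ok)) → (ok ∨ (c → ok))) ∧ (((c → ok) ∨ (¬ok)) → ((¬done) ∧ (c → ok))))) ∧ ((¬r) → ((((¬c) ∧ (¬done)) → (((ok ↔ (c → ok)) → (ok ∨ (c → ok))) ∧ (((c → ok) ∨ (¬ok)) → (ok ∧ (c → ok))))) ∧ ((¬((¬c) ∧ (¬done))) → (((done ↔ (c → (r → c))) → ((r → c) ∨ (c → (r → c)))) ∧ (((c → (r → c)) ∨ (¬(r → c))) → (done ∧ (c → (r → c))))))))
Answer: WP = (r → ((((¬done) ↔ (c → ok)) → (ok ∨ (c → ok))) ∧ (((c → ok) ∨ (¬ok)) → ((¬done) ∧ (c → ok))))) ∧ ((¬r) → ((((¬c) ∧ (¬done)) → (((ok ↔ (c → ok)) → (ok ∨ (c → ok))) ∧ (((c → ok) ∨ (¬ok)) → (ok ∧ (c → ok))))) ∧ ((¬((¬c) ∧ (¬done))) → (((done ↔ (c → (r → c))) → ((r → c) ∨ (c → (r → c)))) ∧ (((c → (r → c)) ∨ (¬(r → c))) → (done ∧ (c → (r → c))))))))


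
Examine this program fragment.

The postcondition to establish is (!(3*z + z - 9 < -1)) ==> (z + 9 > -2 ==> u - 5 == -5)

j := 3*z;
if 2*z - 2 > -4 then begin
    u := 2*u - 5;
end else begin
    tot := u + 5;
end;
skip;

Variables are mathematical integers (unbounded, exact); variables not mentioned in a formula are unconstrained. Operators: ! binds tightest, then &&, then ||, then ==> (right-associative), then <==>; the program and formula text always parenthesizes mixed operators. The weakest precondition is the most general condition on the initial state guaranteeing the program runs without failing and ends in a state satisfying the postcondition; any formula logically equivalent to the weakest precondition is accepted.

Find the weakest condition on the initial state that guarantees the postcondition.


Working backward. After the program, the postcondition (!(3*z + z - 9 < -1)) ==> (z + 9 > -2 ==> u - 5 == -5) must hold; in canonical form it is (!(4*z < 8)) ==> (z > -11 ==> u == 0).
Before skip: (!(4*z < 8)) ==> (z > -11 ==> u == 0)
Then branch requires (!(4*z < 8)) ==> (z > -11 ==> 2*u == 5); else branch requires (!(4*z < 8)) ==> (z > -11 ==> u == 0).
Before the if: (2*z > -2 ==> ((!(4*z < 8)) ==> (z > -11 ==> 2*u == 5))) && ((!(2*z > -2)) ==> ((!(4*z < 8)) ==> (z > -11 ==> u == 0)))
Before j := 3*z: (2*z > -2 ==> ((!(4*z < 8)) ==> (z > -11 ==> 2*u == 5))) && ((!(2*z > -2)) ==> ((!(4*z < 8)) ==> (z > -11 ==> u == 0)))
Answer: WP = (2*z > -2 ==> ((!(4*z < 8)) ==> (z > -11 ==> 2*u == 5))) && ((!(2*z > -2)) ==> ((!(4*z < 8)) ==> (z > -11 ==> u == 0)))


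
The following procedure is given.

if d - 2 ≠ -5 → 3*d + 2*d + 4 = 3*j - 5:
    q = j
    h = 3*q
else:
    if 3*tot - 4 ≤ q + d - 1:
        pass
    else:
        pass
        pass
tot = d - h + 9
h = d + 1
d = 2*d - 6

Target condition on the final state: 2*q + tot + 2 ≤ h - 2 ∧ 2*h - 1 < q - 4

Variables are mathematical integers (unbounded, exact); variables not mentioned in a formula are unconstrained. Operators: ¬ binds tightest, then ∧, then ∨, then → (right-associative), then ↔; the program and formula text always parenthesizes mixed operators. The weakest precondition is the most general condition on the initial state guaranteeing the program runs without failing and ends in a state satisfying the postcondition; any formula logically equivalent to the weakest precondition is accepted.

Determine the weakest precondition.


Working backward. After the program, the postcondition 2*q + tot + 2 ≤ h - 2 ∧ 2*h - 1 < q - 4 must hold; in canonical form it is 2*q + tot ≤ h - 4 ∧ 2*h < q - 3.
Before d := 2*d - 6: 2*q + tot ≤ h - 4 ∧ 2*h < q - 3
Before h := d + 1: 2*q + tot ≤ d - 3 ∧ 2*d < q - 5
Before tot := d - h + 9: 2*q ≤ h - 12 ∧ 2*d < q - 5
Then branch requires j ≥ 12 ∧ 2*d < j - 5; else branch requires (3*tot ≤ d + q + 3 → (2*q ≤ h - 12 ∧ 2*d < q - 5)) ∧ ((¬(3*tot ≤ d + q + 3)) → (2*q ≤ h - 12 ∧ 2*d < q - 5)).
Before the if: ((d ≠ -3 → 5*d = 3*j - 9) → (j ≥ 12 ∧ 2*d < j - 5)) ∧ ((¬(d ≠ -3 → 5*d = 3*j - 9)) → ((3*tot ≤ d + q + 3 → (2*q ≤ h - 12 ∧ 2*d < q - 5)) ∧ ((¬(3*tot ≤ d + q + 3)) → (2*q ≤ h - 12 ∧ 2*d < q - 5))))
Answer: WP = ((d ≠ -3 → 5*d = 3*j - 9) → (j ≥ 12 ∧ 2*d < j - 5)) ∧ ((¬(d ≠ -3 → 5*d = 3*j - 9)) → ((3*tot ≤ d + q + 3 → (2*q ≤ h - 12 ∧ 2*d < q - 5)) ∧ ((¬(3*tot ≤ d + q + 3)) → (2*q ≤ h - 12 ∧ 2*d < q - 5))))


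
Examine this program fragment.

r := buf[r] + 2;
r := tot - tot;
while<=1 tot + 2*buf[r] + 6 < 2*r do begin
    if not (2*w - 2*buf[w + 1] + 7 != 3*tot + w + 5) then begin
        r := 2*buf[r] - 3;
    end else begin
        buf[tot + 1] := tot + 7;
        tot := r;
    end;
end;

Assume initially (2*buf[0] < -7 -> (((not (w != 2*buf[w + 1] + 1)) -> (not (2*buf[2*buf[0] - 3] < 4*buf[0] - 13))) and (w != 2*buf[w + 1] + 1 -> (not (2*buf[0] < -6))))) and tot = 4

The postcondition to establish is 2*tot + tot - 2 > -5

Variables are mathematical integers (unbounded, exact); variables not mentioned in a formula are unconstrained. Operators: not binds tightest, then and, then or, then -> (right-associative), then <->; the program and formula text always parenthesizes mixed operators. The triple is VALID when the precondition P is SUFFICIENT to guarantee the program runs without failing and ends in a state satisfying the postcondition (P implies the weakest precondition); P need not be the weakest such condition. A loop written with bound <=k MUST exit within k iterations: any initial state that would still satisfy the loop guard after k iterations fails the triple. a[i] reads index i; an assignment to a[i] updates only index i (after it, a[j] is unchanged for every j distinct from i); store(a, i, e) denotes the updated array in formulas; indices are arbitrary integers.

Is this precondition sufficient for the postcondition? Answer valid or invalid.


Working backward. After the program, the postcondition 2*tot + tot - 2 > -5 must hold; in canonical form it is 3*tot > -3.
Before the loop (bound <=1), unroll the exhaustion recursion (WP_0 = exit-now case; WP_j = one more guarded iteration, up to j = 1):
  WP_0: (not (2*buf[r] + tot < 2*r - 6)) and 3*tot > -3
  WP_1: (2*buf[r] + tot < 2*r - 6 -> (((not (w != 2*buf[w + 1] + 3*tot - 2)) -> ((not (2*buf[2*buf[r] - 3] + tot < 4*buf[r] - 12)) and 3*tot > -3)) and (w != 2*buf[w + 1] + 3*tot - 2 -> ((not (2*store(buf, tot + 1, tot + 7)[r] < r - 6)) and 3*r > -3)))) and ((not (2*buf[r] + tot < 2*r - 6)) -> 3*tot > -3)
So before the loop: (2*buf[r] + tot < 2*r - 6 -> (((not (w != 2*buf[w + 1] + 3*tot - 2)) -> ((not (2*buf[2*buf[r] - 3] + tot < 4*buf[r] - 12)) and 3*tot > -3)) and (w != 2*buf[w + 1] + 3*tot - 2 -> ((not (2*store(buf, tot + 1, tot + 7)[r] < r - 6)) and 3*r > -3)))) and ((not (2*buf[r] + tot < 2*r - 6)) -> 3*tot > -3)
Before r := tot - tot: (2*buf[0] + tot < -6 -> (((not (w != 2*buf[w + 1] + 3*tot - 2)) -> ((not (2*buf[2*buf[0] - 3] + tot < 4*buf[0] - 12)) and 3*tot > -3)) and (w != 2*buf[w + 1] + 3*tot - 2 -> (not (2*store(buf, tot + 1, tot + 7)[0] < -6))))) and ((not (2*buf[0] + tot < -6)) -> 3*tot > -3)
Before r := buf[r] + 2: (2*buf[0] + tot < -6 -> (((not (w != 2*buf[w + 1] + 3*tot - 2)) -> ((not (2*buf[2*buf[0] - 3] + tot < 4*buf[0] - 12)) and 3*tot > -3)) and (w != 2*buf[w + 1] + 3*tot - 2 -> (not (2*store(buf, tot + 1, tot + 7)[0] < -6))))) and ((not (2*buf[0] + tot < -6)) -> 3*tot > -3)
The weakest precondition is (2*buf[0] + tot < -6 -> (((not (w != 2*buf[w + 1] + 3*tot - 2)) -> ((not (2*buf[2*buf[0] - 3] + tot < 4*buf[0] - 12)) and 3*tot > -3)) and (w != 2*buf[w + 1] + 3*tot - 2 -> (not (2*store(buf, tot + 1, tot + 7)[0] < -6))))) and ((not (2*buf[0] + tot < -6)) -> 3*tot > -3).
Check whether (2*buf[0] < -7 -> (((not (w != 2*buf[w + 1] + 1)) -> (not (2*buf[2*buf[0] - 3] < 4*buf[0] - 13))) and (w != 2*buf[w + 1] + 1 -> (not (2*buf[0] < -6))))) and tot = 4 implies it.
Countermodel: at the initial state buf = {[-15] = 15521, [0] = -6, [5] = 15521, [13032] = 6515, elsewhere 15521}, tot = 4, w = 13031, the precondition holds but the weakest precondition fails.
Answer: invalid


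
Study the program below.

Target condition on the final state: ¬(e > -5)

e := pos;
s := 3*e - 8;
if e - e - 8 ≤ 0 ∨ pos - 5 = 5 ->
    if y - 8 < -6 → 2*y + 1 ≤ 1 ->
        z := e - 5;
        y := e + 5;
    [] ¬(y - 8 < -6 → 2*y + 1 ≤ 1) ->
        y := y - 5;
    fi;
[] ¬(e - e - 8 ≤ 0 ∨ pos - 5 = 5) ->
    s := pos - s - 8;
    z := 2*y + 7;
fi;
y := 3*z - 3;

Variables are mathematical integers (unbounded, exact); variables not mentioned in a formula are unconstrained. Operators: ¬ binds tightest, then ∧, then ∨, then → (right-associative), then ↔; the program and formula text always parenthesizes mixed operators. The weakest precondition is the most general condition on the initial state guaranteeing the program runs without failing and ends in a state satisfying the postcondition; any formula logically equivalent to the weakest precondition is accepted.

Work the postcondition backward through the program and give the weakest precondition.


Working backward. After the program, ¬(e > -5) must hold.
Before y := 3*z - 3: ¬(e > -5)
Then branch requires ((y < 2 → 2*y ≤ 0) → (¬(e > -5))) ∧ ((¬(y < 2 → 2*y ≤ 0)) → (¬(e > -5))); else branch requires ¬(e > -5).
Before the if: ((y < 2 → 2*y ≤ 0) → (¬(e > -5))) ∧ ((¬(y < 2 → 2*y ≤ 0)) → (¬(e > -5)))
Before s := 3*e - 8: ((y < 2 → 2*y ≤ 0) → (¬(e > -5))) ∧ ((¬(y < 2 → 2*y ≤ 0)) → (¬(e > -5)))
Before e := pos: ((y < 2 → 2*y ≤ 0) → (¬(pos > -5))) ∧ ((¬(y < 2 → 2*y ≤ 0)) → (¬(pos > -5)))
Answer: WP = ((y < 2 → 2*y ≤ 0) → (¬(pos > -5))) ∧ ((¬(y < 2 → 2*y ≤ 0)) → (¬(pos > -5)))


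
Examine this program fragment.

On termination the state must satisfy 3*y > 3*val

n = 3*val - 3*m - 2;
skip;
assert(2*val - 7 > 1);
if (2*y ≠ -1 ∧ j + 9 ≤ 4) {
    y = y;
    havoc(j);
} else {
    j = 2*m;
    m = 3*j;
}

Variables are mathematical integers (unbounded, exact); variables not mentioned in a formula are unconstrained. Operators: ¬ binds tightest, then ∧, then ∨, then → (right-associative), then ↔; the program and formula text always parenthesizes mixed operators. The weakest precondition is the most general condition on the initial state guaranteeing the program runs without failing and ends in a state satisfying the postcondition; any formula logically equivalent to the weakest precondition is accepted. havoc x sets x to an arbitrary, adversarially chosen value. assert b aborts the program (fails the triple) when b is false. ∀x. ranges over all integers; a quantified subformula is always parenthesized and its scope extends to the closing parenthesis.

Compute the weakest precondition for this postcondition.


Working backward. After the program, 3*y > 3*val must hold.
Then branch requires 3*y > 3*val; else branch requires 3*y > 3*val.
Before the if: ((2*y ≠ -1 ∧ j ≤ -5) → 3*y > 3*val) ∧ ((¬(2*y ≠ -1 ∧ j ≤ -5)) → 3*y > 3*val)
Before assert 2*val - 7 > 1: 2*val > 8 ∧ ((2*y ≠ -1 ∧ j ≤ -5) → 3*y > 3*val) ∧ ((¬(2*y ≠ -1 ∧ j ≤ -5)) → 3*y > 3*val)
Before skip: 2*val > 8 ∧ ((2*y ≠ -1 ∧ j ≤ -5) → 3*y > 3*val) ∧ ((¬(2*y ≠ -1 ∧ j ≤ -5)) → 3*y > 3*val)
Before n := 3*val - 3*m - 2: 2*val > 8 ∧ ((2*y ≠ -1 ∧ j ≤ -5) → 3*y > 3*val) ∧ ((¬(2*y ≠ -1 ∧ j ≤ -5)) → 3*y > 3*val)
Answer: WP = 2*val > 8 ∧ ((2*y ≠ -1 ∧ j ≤ -5) → 3*y > 3*val) ∧ ((¬(2*y ≠ -1 ∧ j ≤ -5)) → 3*y > 3*val)


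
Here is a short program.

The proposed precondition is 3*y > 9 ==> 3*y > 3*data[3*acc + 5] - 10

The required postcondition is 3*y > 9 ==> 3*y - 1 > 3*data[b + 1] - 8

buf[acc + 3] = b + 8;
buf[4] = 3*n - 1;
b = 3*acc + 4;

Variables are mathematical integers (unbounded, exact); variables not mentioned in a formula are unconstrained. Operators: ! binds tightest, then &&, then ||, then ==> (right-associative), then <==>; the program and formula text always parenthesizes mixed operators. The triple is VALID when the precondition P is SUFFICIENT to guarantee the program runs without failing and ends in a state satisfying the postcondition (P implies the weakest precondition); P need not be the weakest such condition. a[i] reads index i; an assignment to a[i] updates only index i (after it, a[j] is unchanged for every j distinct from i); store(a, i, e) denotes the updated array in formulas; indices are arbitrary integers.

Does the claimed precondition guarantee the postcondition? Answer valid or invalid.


Working backward. After the program, the postcondition 3*y > 9 ==> 3*y - 1 > 3*data[b + 1] - 8 must hold; in canonical form it is 3*y > 9 ==> 3*y > 3*data[b + 1] - 7.
Before b := 3*acc + 4: 3*y > 9 ==> 3*y > 3*data[3*acc + 5] - 7
Before buf[4] := 3*n - 1: 3*y > 9 ==> 3*y > 3*data[3*acc + 5] - 7
Before buf[acc + 3] := b + 8: 3*y > 9 ==> 3*y > 3*data[3*acc + 5] - 7
The weakest precondition is 3*y > 9 ==> 3*y > 3*data[3*acc + 5] - 7.
Check whether 3*y > 9 ==> 3*y > 3*data[3*acc + 5] - 10 implies it.
Countermodel: at the initial state acc = 0, data = {[5] = 7, elsewhere 7}, y = 4, the precondition holds but the weakest precondition fails.
Answer: invalid


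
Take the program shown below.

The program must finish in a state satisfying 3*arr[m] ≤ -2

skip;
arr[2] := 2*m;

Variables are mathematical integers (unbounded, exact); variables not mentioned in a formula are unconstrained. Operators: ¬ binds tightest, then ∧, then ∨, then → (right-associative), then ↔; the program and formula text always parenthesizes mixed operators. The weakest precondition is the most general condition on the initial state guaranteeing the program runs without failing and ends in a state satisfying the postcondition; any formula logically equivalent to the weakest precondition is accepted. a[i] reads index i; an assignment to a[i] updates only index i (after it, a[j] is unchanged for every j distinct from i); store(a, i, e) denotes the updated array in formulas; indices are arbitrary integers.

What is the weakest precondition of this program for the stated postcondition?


Working backward. After the program, 3*arr[m] ≤ -2 must hold.
Before arr[2] := 2*m: 3*store(arr, 2, 2*m)[m] ≤ -2
Before skip: 3*store(arr, 2, 2*m)[m] ≤ -2
Answer: WP = 3*store(arr, 2, 2*m)[m] ≤ -2


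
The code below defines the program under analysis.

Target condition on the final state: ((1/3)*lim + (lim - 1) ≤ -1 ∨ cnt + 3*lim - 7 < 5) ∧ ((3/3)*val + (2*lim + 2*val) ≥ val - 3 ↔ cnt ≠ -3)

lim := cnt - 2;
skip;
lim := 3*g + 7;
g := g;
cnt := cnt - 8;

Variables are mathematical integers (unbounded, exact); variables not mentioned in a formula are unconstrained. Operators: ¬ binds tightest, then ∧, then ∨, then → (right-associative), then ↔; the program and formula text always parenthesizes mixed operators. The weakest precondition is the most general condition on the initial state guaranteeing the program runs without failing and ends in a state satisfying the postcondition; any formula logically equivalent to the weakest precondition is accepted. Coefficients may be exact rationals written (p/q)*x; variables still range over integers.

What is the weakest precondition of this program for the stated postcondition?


Working backward. After the program, the postcondition ((1/3)*lim + (lim - 1) ≤ -1 ∨ cnt + 3*lim - 7 < 5) ∧ ((3/3)*val + (2*lim + 2*val) ≥ val - 3 ↔ cnt ≠ -3) must hold; in canonical form it is ((4/3)*lim ≤ 0 ∨ cnt + 3*lim < 12) ∧ (2*lim + 2*val ≥ -3 ↔ cnt ≠ -3).
Before cnt := cnt - 8: ((4/3)*lim ≤ 0 ∨ cnt + 3*lim < 20) ∧ (2*lim + 2*val ≥ -3 ↔ cnt ≠ 5)
Before g := g: ((4/3)*lim ≤ 0 ∨ cnt + 3*lim < 20) ∧ (2*lim + 2*val ≥ -3 ↔ cnt ≠ 5)
Before lim := 3*g + 7: (4*g ≤ -28/3 ∨ cnt + 9*g < -1) ∧ (6*g + 2*val ≥ -17 ↔ cnt ≠ 5)
Before skip: (4*g ≤ -28/3 ∨ cnt + 9*g < -1) ∧ (6*g + 2*val ≥ -17 ↔ cnt ≠ 5)
Before lim := cnt - 2: (4*g ≤ -28/3 ∨ cnt + 9*g < -1) ∧ (6*g + 2*val ≥ -17 ↔ cnt ≠ 5)
Answer: WP = (4*g ≤ -28/3 ∨ cnt + 9*g < -1) ∧ (6*g + 2*val ≥ -17 ↔ cnt ≠ 5)


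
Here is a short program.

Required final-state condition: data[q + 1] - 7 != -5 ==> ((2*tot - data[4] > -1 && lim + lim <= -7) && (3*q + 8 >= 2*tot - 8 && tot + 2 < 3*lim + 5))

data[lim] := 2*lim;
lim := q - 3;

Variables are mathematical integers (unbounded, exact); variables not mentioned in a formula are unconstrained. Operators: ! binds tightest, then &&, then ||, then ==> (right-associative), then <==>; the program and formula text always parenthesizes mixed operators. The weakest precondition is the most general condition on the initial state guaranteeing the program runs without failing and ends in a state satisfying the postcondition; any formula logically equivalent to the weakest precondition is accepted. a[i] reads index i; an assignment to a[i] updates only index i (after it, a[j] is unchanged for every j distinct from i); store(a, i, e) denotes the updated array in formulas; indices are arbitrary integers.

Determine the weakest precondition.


Working backward. After the program, the postcondition data[q + 1] - 7 != -5 ==> ((2*tot - data[4] > -1 && lim + lim <= -7) && (3*q + 8 >= 2*tot - 8 && tot + 2 < 3*lim + 5)) must hold; in canonical form it is data[q + 1] != 2 ==> (2*tot > data[4] - 1 && 2*lim <= -7 && 3*q >= 2*tot - 16 && tot < 3*lim + 3).
Before lim := q - 3: data[q + 1] != 2 ==> (2*tot > data[4] - 1 && 2*q <= -1 && 3*q >= 2*tot - 16 && tot < 3*q - 6)
Before data[lim] := 2*lim: store(data, lim, 2*lim)[q + 1] != 2 ==> (2*tot > store(data, lim, 2*lim)[4] - 1 && 2*q <= -1 && 3*q >= 2*tot - 16 && tot < 3*q - 6)
Answer: WP = store(data, lim, 2*lim)[q + 1] != 2 ==> (2*tot > store(data, lim, 2*lim)[4] - 1 && 2*q <= -1 && 3*q >= 2*tot - 16 && tot < 3*q - 6)
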